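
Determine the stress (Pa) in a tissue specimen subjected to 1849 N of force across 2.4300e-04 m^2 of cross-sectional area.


stress = F / A
stress = 1849 / 2.4300e-04
stress = 7.6091e+06


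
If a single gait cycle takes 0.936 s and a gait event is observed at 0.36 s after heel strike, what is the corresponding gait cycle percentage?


pct = (event_time / cycle_time) * 100
pct = (0.36 / 0.936) * 100
ratio = 0.3846
pct = 38.4615


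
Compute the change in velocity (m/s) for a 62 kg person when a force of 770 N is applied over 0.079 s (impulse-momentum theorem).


J = F * dt = 770 * 0.079 = 60.8300 N*s
delta_v = J / m
delta_v = 60.8300 / 62
delta_v = 0.9811


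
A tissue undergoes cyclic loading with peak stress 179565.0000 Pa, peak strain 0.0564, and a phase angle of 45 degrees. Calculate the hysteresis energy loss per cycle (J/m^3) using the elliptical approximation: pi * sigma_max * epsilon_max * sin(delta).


E_loss = pi * sigma_max * epsilon_max * sin(delta)
delta = 45 deg = 0.7854 rad
sin(delta) = 0.7071
E_loss = pi * 179565.0000 * 0.0564 * 0.7071
E_loss = 22497.5729


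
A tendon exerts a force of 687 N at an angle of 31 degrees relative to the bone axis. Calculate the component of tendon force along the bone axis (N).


F_eff = F_tendon * cos(theta)
theta = 31 deg = 0.5411 rad
cos(theta) = 0.8572
F_eff = 687 * 0.8572
F_eff = 588.8739


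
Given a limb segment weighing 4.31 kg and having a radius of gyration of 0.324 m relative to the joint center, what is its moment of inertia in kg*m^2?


I = m * k^2
I = 4.31 * 0.324^2
k^2 = 0.1050
I = 0.4524


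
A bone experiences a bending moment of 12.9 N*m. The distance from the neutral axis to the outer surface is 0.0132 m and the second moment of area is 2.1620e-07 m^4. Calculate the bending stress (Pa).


sigma = M * c / I
sigma = 12.9 * 0.0132 / 2.1620e-07
M * c = 0.1703
sigma = 787604.0703


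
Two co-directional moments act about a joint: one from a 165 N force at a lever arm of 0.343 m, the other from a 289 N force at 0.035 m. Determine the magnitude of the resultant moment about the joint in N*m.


M = F1 * d1 + F2 * d2
M = 165 * 0.343 + 289 * 0.035
M = 56.5950 + 10.1150
M = 66.7100


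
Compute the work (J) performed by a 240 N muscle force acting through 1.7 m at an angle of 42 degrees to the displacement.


W = F * d * cos(theta)
theta = 42 deg = 0.7330 rad
cos(theta) = 0.7431
W = 240 * 1.7 * 0.7431
W = 303.2031


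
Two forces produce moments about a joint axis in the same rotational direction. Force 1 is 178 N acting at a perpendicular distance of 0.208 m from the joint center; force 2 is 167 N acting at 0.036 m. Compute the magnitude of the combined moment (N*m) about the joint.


M = F1 * d1 + F2 * d2
M = 178 * 0.208 + 167 * 0.036
M = 37.0240 + 6.0120
M = 43.0360


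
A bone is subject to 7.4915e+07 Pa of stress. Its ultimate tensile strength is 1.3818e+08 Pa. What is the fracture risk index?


FRI = applied / ultimate
FRI = 7.4915e+07 / 1.3818e+08
FRI = 0.5422


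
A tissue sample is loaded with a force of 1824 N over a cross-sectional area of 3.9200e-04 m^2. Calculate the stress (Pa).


stress = F / A
stress = 1824 / 3.9200e-04
stress = 4.6531e+06


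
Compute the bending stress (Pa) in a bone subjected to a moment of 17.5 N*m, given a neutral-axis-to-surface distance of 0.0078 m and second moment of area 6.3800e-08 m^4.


sigma = M * c / I
sigma = 17.5 * 0.0078 / 6.3800e-08
M * c = 0.1365
sigma = 2.1395e+06


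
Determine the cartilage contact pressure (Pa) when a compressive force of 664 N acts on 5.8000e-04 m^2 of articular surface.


P = F / A
P = 664 / 5.8000e-04
P = 1.1448e+06


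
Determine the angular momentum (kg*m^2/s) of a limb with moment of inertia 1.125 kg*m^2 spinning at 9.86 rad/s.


L = I * omega
L = 1.125 * 9.86
L = 11.0925


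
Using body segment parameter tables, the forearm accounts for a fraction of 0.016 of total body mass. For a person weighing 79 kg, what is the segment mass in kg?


m_segment = body_mass * fraction
m_segment = 79 * 0.016
m_segment = 1.2640


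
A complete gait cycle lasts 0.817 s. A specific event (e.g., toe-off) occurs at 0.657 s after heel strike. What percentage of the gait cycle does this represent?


pct = (event_time / cycle_time) * 100
pct = (0.657 / 0.817) * 100
ratio = 0.8042
pct = 80.4162


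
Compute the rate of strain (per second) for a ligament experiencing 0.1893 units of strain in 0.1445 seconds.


strain_rate = delta_strain / delta_t
strain_rate = 0.1893 / 0.1445
strain_rate = 1.3100


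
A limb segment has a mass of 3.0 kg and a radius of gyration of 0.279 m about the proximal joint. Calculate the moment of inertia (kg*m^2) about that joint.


I = m * k^2
I = 3.0 * 0.279^2
k^2 = 0.0778
I = 0.2335


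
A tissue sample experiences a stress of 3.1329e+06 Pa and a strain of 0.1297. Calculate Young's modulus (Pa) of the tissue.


E = stress / strain
E = 3.1329e+06 / 0.1297
E = 2.4155e+07


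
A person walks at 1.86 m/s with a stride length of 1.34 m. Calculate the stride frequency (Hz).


f = v / stride_length
f = 1.86 / 1.34
f = 1.3881


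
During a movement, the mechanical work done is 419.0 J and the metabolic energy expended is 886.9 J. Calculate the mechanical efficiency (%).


eta = (W_mech / E_meta) * 100
eta = (419.0 / 886.9) * 100
ratio = 0.4724
eta = 47.2432


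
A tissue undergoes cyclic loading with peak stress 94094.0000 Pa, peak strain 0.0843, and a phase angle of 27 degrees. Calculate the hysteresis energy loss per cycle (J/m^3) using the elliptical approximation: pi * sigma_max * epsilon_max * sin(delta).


E_loss = pi * sigma_max * epsilon_max * sin(delta)
delta = 27 deg = 0.4712 rad
sin(delta) = 0.4540
E_loss = pi * 94094.0000 * 0.0843 * 0.4540
E_loss = 11313.2177


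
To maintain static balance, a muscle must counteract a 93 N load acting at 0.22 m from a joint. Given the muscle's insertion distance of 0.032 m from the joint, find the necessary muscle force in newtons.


F_muscle = W * d_load / d_muscle
F_muscle = 93 * 0.22 / 0.032
Numerator = 20.4600
F_muscle = 639.3750


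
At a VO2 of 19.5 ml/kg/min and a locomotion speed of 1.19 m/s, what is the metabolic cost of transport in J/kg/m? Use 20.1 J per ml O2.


Power per kg = VO2 * 20.1 / 60
Power per kg = 19.5 * 20.1 / 60 = 6.5325 W/kg
Cost = power_per_kg / speed
Cost = 6.5325 / 1.19
Cost = 5.4895


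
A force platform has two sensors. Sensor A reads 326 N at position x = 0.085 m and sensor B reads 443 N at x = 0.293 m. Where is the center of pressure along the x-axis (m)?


COP_x = (F1*x1 + F2*x2) / (F1 + F2)
COP_x = (326*0.085 + 443*0.293) / (326 + 443)
Numerator = 157.5090
Denominator = 769
COP_x = 0.2048


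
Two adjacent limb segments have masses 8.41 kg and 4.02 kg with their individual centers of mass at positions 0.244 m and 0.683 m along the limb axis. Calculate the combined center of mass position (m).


COM = (m1*x1 + m2*x2) / (m1 + m2)
COM = (8.41*0.244 + 4.02*0.683) / (8.41 + 4.02)
Numerator = 4.7977
Denominator = 12.4300
COM = 0.3860


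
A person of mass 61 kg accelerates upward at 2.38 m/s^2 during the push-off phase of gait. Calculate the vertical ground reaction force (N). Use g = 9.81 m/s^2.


GRF = m * (g + a)
GRF = 61 * (9.81 + 2.38)
GRF = 61 * 12.1900
GRF = 743.5900


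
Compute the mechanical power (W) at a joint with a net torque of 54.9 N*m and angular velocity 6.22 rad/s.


P = M * omega
P = 54.9 * 6.22
P = 341.4780


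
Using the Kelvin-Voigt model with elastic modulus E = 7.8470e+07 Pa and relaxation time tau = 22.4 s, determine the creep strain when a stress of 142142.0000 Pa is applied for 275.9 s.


epsilon(t) = (sigma/E) * (1 - exp(-t/tau))
sigma/E = 142142.0000 / 7.8470e+07 = 0.0018
exp(-t/tau) = exp(-275.9 / 22.4) = 4.4752e-06
epsilon = 0.0018 * (1 - 4.4752e-06)
epsilon = 0.0018


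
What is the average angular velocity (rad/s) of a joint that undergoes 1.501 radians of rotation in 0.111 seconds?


omega = delta_theta / delta_t
omega = 1.501 / 0.111
omega = 13.5225


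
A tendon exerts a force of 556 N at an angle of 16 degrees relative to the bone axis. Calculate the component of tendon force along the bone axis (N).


F_eff = F_tendon * cos(theta)
theta = 16 deg = 0.2793 rad
cos(theta) = 0.9613
F_eff = 556 * 0.9613
F_eff = 534.4615


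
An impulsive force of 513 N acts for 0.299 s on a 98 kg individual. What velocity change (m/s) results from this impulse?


J = F * dt = 513 * 0.299 = 153.3870 N*s
delta_v = J / m
delta_v = 153.3870 / 98
delta_v = 1.5652


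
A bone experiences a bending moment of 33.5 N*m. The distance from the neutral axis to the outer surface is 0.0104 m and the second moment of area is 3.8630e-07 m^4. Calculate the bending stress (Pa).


sigma = M * c / I
sigma = 33.5 * 0.0104 / 3.8630e-07
M * c = 0.3484
sigma = 901889.7230


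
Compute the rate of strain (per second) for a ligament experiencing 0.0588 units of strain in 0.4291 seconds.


strain_rate = delta_strain / delta_t
strain_rate = 0.0588 / 0.4291
strain_rate = 0.1370


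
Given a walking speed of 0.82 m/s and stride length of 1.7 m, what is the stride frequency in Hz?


f = v / stride_length
f = 0.82 / 1.7
f = 0.4824


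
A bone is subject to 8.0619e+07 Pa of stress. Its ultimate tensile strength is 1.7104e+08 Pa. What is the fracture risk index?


FRI = applied / ultimate
FRI = 8.0619e+07 / 1.7104e+08
FRI = 0.4713


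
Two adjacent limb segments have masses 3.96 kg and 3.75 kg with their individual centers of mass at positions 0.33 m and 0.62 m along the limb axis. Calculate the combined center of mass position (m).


COM = (m1*x1 + m2*x2) / (m1 + m2)
COM = (3.96*0.33 + 3.75*0.62) / (3.96 + 3.75)
Numerator = 3.6318
Denominator = 7.7100
COM = 0.4711


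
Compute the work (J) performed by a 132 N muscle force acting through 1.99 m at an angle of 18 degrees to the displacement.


W = F * d * cos(theta)
theta = 18 deg = 0.3142 rad
cos(theta) = 0.9511
W = 132 * 1.99 * 0.9511
W = 249.8235


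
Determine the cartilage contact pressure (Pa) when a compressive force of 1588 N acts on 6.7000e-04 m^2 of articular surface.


P = F / A
P = 1588 / 6.7000e-04
P = 2.3701e+06


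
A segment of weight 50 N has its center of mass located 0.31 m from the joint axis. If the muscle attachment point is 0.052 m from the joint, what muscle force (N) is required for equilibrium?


F_muscle = W * d_load / d_muscle
F_muscle = 50 * 0.31 / 0.052
Numerator = 15.5000
F_muscle = 298.0769


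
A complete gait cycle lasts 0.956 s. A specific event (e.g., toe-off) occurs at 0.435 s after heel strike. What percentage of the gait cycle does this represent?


pct = (event_time / cycle_time) * 100
pct = (0.435 / 0.956) * 100
ratio = 0.4550
pct = 45.5021


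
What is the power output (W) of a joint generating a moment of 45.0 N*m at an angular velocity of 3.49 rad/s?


P = M * omega
P = 45.0 * 3.49
P = 157.0500


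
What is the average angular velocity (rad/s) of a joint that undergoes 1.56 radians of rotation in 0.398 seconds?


omega = delta_theta / delta_t
omega = 1.56 / 0.398
omega = 3.9196


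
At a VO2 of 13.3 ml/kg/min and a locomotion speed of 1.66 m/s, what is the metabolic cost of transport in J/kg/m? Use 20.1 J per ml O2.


Power per kg = VO2 * 20.1 / 60
Power per kg = 13.3 * 20.1 / 60 = 4.4555 W/kg
Cost = power_per_kg / speed
Cost = 4.4555 / 1.66
Cost = 2.6840


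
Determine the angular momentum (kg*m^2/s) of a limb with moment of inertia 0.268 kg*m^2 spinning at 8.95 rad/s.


L = I * omega
L = 0.268 * 8.95
L = 2.3986


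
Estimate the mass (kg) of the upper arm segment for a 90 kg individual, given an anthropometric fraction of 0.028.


m_segment = body_mass * fraction
m_segment = 90 * 0.028
m_segment = 2.5200


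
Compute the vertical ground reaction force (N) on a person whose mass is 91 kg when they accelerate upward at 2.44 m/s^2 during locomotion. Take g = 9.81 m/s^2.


GRF = m * (g + a)
GRF = 91 * (9.81 + 2.44)
GRF = 91 * 12.2500
GRF = 1114.7500


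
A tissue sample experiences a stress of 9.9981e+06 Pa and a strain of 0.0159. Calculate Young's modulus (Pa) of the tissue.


E = stress / strain
E = 9.9981e+06 / 0.0159
E = 6.2881e+08


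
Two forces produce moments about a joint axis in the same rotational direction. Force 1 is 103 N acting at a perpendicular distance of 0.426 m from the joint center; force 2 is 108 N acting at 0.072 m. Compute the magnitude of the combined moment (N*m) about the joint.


M = F1 * d1 + F2 * d2
M = 103 * 0.426 + 108 * 0.072
M = 43.8780 + 7.7760
M = 51.6540


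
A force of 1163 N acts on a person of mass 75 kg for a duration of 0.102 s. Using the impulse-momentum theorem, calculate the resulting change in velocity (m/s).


J = F * dt = 1163 * 0.102 = 118.6260 N*s
delta_v = J / m
delta_v = 118.6260 / 75
delta_v = 1.5817


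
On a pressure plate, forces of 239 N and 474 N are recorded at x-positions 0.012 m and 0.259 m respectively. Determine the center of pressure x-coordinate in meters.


COP_x = (F1*x1 + F2*x2) / (F1 + F2)
COP_x = (239*0.012 + 474*0.259) / (239 + 474)
Numerator = 125.6340
Denominator = 713
COP_x = 0.1762


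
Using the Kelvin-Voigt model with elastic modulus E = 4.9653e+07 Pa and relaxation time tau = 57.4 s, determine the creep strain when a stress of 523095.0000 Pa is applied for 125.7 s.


epsilon(t) = (sigma/E) * (1 - exp(-t/tau))
sigma/E = 523095.0000 / 4.9653e+07 = 0.0105
exp(-t/tau) = exp(-125.7 / 57.4) = 0.1119
epsilon = 0.0105 * (1 - 0.1119)
epsilon = 0.0094


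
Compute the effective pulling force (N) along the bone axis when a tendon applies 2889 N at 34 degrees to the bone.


F_eff = F_tendon * cos(theta)
theta = 34 deg = 0.5934 rad
cos(theta) = 0.8290
F_eff = 2889 * 0.8290
F_eff = 2395.0895


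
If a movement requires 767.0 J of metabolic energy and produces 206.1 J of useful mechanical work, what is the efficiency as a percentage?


eta = (W_mech / E_meta) * 100
eta = (206.1 / 767.0) * 100
ratio = 0.2687
eta = 26.8709


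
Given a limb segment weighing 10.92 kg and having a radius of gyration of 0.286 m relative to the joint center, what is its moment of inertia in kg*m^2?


I = m * k^2
I = 10.92 * 0.286^2
k^2 = 0.0818
I = 0.8932


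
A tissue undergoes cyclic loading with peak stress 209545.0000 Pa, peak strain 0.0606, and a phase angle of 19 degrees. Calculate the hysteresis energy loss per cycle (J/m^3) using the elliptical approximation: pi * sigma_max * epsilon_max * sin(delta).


E_loss = pi * sigma_max * epsilon_max * sin(delta)
delta = 19 deg = 0.3316 rad
sin(delta) = 0.3256
E_loss = pi * 209545.0000 * 0.0606 * 0.3256
E_loss = 12987.9832


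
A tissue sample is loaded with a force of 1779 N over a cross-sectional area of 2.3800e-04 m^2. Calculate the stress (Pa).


stress = F / A
stress = 1779 / 2.3800e-04
stress = 7.4748e+06


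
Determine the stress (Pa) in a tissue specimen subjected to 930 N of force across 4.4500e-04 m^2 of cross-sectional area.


stress = F / A
stress = 930 / 4.4500e-04
stress = 2.0899e+06


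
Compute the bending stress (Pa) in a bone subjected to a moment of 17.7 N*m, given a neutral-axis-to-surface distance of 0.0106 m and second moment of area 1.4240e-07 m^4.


sigma = M * c / I
sigma = 17.7 * 0.0106 / 1.4240e-07
M * c = 0.1876
sigma = 1.3176e+06


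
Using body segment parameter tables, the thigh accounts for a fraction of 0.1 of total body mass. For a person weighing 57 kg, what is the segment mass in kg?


m_segment = body_mass * fraction
m_segment = 57 * 0.1
m_segment = 5.7000


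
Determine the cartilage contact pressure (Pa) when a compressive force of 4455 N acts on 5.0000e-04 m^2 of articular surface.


P = F / A
P = 4455 / 5.0000e-04
P = 8.9100e+06


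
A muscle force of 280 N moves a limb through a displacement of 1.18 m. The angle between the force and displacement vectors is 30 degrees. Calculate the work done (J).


W = F * d * cos(theta)
theta = 30 deg = 0.5236 rad
cos(theta) = 0.8660
W = 280 * 1.18 * 0.8660
W = 286.1348


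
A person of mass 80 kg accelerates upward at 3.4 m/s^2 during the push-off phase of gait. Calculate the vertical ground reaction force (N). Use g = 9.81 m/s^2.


GRF = m * (g + a)
GRF = 80 * (9.81 + 3.4)
GRF = 80 * 13.2100
GRF = 1056.8000


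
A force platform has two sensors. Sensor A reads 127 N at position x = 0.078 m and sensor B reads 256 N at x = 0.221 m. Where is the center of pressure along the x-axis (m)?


COP_x = (F1*x1 + F2*x2) / (F1 + F2)
COP_x = (127*0.078 + 256*0.221) / (127 + 256)
Numerator = 66.4820
Denominator = 383
COP_x = 0.1736


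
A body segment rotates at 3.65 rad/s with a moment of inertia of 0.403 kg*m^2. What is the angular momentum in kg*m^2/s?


L = I * omega
L = 0.403 * 3.65
L = 1.4709


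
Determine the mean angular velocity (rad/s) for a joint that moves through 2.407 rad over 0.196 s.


omega = delta_theta / delta_t
omega = 2.407 / 0.196
omega = 12.2806


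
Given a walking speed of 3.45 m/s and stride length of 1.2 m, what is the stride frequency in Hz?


f = v / stride_length
f = 3.45 / 1.2
f = 2.8750


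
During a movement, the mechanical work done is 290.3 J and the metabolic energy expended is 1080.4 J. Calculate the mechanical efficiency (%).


eta = (W_mech / E_meta) * 100
eta = (290.3 / 1080.4) * 100
ratio = 0.2687
eta = 26.8697


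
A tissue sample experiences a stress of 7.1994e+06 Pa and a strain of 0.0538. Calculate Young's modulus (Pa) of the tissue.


E = stress / strain
E = 7.1994e+06 / 0.0538
E = 1.3382e+08


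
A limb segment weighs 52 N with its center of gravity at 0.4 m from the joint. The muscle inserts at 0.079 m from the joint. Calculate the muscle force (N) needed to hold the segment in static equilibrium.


F_muscle = W * d_load / d_muscle
F_muscle = 52 * 0.4 / 0.079
Numerator = 20.8000
F_muscle = 263.2911


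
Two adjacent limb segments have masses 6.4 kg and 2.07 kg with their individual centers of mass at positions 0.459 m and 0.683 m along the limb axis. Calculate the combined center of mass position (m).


COM = (m1*x1 + m2*x2) / (m1 + m2)
COM = (6.4*0.459 + 2.07*0.683) / (6.4 + 2.07)
Numerator = 4.3514
Denominator = 8.4700
COM = 0.5137


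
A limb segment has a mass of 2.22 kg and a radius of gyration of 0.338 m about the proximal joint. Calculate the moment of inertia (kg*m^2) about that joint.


I = m * k^2
I = 2.22 * 0.338^2
k^2 = 0.1142
I = 0.2536


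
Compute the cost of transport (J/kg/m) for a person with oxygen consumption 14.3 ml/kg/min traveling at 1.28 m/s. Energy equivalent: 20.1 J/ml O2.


Power per kg = VO2 * 20.1 / 60
Power per kg = 14.3 * 20.1 / 60 = 4.7905 W/kg
Cost = power_per_kg / speed
Cost = 4.7905 / 1.28
Cost = 3.7426


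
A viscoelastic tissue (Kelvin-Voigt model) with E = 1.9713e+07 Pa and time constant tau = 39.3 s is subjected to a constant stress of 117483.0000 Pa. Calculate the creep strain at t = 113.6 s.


epsilon(t) = (sigma/E) * (1 - exp(-t/tau))
sigma/E = 117483.0000 / 1.9713e+07 = 0.0060
exp(-t/tau) = exp(-113.6 / 39.3) = 0.0555
epsilon = 0.0060 * (1 - 0.0555)
epsilon = 0.0056


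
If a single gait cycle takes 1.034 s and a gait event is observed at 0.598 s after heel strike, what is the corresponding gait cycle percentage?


pct = (event_time / cycle_time) * 100
pct = (0.598 / 1.034) * 100
ratio = 0.5783
pct = 57.8337


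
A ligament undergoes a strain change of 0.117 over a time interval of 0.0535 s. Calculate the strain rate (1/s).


strain_rate = delta_strain / delta_t
strain_rate = 0.117 / 0.0535
strain_rate = 2.1869


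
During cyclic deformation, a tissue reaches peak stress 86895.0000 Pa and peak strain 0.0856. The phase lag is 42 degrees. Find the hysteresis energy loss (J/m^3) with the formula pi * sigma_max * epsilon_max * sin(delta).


E_loss = pi * sigma_max * epsilon_max * sin(delta)
delta = 42 deg = 0.7330 rad
sin(delta) = 0.6691
E_loss = pi * 86895.0000 * 0.0856 * 0.6691
E_loss = 15636.1317


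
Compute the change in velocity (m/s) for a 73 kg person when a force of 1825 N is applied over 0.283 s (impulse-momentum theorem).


J = F * dt = 1825 * 0.283 = 516.4750 N*s
delta_v = J / m
delta_v = 516.4750 / 73
delta_v = 7.0750


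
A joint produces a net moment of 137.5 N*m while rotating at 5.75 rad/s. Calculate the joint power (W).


P = M * omega
P = 137.5 * 5.75
P = 790.6250


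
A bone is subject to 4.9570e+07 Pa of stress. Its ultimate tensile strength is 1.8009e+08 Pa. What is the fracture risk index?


FRI = applied / ultimate
FRI = 4.9570e+07 / 1.8009e+08
FRI = 0.2753


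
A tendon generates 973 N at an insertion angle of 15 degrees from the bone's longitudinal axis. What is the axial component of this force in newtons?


F_eff = F_tendon * cos(theta)
theta = 15 deg = 0.2618 rad
cos(theta) = 0.9659
F_eff = 973 * 0.9659
F_eff = 939.8458


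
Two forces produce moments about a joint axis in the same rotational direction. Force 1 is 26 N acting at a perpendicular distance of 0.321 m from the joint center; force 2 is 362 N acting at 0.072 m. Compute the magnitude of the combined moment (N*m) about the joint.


M = F1 * d1 + F2 * d2
M = 26 * 0.321 + 362 * 0.072
M = 8.3460 + 26.0640
M = 34.4100


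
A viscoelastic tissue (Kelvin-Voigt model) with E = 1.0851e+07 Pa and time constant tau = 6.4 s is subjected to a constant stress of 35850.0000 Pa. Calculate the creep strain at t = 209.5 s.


epsilon(t) = (sigma/E) * (1 - exp(-t/tau))
sigma/E = 35850.0000 / 1.0851e+07 = 0.0033
exp(-t/tau) = exp(-209.5 / 6.4) = 6.0763e-15
epsilon = 0.0033 * (1 - 6.0763e-15)
epsilon = 0.0033


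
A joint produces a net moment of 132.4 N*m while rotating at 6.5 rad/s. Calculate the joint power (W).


P = M * omega
P = 132.4 * 6.5
P = 860.6000


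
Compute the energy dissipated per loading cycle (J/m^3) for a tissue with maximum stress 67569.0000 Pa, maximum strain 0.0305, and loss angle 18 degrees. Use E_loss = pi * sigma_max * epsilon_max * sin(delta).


E_loss = pi * sigma_max * epsilon_max * sin(delta)
delta = 18 deg = 0.3142 rad
sin(delta) = 0.3090
E_loss = pi * 67569.0000 * 0.0305 * 0.3090
E_loss = 2000.6889


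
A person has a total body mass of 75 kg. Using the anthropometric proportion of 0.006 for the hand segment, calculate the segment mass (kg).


m_segment = body_mass * fraction
m_segment = 75 * 0.006
m_segment = 0.4500


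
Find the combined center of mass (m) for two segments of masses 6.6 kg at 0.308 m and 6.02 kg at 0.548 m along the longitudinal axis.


COM = (m1*x1 + m2*x2) / (m1 + m2)
COM = (6.6*0.308 + 6.02*0.548) / (6.6 + 6.02)
Numerator = 5.3318
Denominator = 12.6200
COM = 0.4225


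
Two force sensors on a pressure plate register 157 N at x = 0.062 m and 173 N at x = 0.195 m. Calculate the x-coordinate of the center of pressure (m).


COP_x = (F1*x1 + F2*x2) / (F1 + F2)
COP_x = (157*0.062 + 173*0.195) / (157 + 173)
Numerator = 43.4690
Denominator = 330
COP_x = 0.1317


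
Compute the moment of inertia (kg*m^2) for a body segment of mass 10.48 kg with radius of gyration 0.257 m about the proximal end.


I = m * k^2
I = 10.48 * 0.257^2
k^2 = 0.0660
I = 0.6922


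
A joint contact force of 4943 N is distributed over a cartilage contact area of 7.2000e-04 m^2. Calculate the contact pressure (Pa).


P = F / A
P = 4943 / 7.2000e-04
P = 6.8653e+06


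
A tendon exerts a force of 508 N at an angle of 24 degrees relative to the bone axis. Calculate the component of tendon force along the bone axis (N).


F_eff = F_tendon * cos(theta)
theta = 24 deg = 0.4189 rad
cos(theta) = 0.9135
F_eff = 508 * 0.9135
F_eff = 464.0811


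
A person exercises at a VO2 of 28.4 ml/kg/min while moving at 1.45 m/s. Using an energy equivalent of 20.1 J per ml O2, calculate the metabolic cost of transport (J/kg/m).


Power per kg = VO2 * 20.1 / 60
Power per kg = 28.4 * 20.1 / 60 = 9.5140 W/kg
Cost = power_per_kg / speed
Cost = 9.5140 / 1.45
Cost = 6.5614


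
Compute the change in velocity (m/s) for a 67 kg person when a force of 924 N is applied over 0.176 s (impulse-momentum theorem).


J = F * dt = 924 * 0.176 = 162.6240 N*s
delta_v = J / m
delta_v = 162.6240 / 67
delta_v = 2.4272


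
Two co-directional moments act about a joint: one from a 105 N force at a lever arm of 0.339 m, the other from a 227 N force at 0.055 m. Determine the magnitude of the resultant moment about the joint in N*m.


M = F1 * d1 + F2 * d2
M = 105 * 0.339 + 227 * 0.055
M = 35.5950 + 12.4850
M = 48.0800


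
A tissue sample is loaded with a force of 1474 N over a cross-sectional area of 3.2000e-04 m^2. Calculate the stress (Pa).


stress = F / A
stress = 1474 / 3.2000e-04
stress = 4.6062e+06


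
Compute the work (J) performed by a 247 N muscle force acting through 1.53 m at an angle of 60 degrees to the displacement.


W = F * d * cos(theta)
theta = 60 deg = 1.0472 rad
cos(theta) = 0.5000
W = 247 * 1.53 * 0.5000
W = 188.9550


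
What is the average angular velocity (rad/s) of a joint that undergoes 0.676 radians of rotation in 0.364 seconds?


omega = delta_theta / delta_t
omega = 0.676 / 0.364
omega = 1.8571


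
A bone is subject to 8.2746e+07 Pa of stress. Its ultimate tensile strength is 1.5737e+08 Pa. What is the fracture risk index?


FRI = applied / ultimate
FRI = 8.2746e+07 / 1.5737e+08
FRI = 0.5258


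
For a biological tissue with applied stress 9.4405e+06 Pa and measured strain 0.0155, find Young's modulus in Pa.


E = stress / strain
E = 9.4405e+06 / 0.0155
E = 6.0906e+08


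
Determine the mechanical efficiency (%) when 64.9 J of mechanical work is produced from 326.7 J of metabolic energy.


eta = (W_mech / E_meta) * 100
eta = (64.9 / 326.7) * 100
ratio = 0.1987
eta = 19.8653


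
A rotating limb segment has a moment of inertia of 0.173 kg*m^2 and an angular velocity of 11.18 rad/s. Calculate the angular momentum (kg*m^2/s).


L = I * omega
L = 0.173 * 11.18
L = 1.9341


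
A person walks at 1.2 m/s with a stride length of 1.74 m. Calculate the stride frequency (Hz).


f = v / stride_length
f = 1.2 / 1.74
f = 0.6897


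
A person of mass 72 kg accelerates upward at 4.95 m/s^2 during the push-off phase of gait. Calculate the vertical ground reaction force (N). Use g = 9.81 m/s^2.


GRF = m * (g + a)
GRF = 72 * (9.81 + 4.95)
GRF = 72 * 14.7600
GRF = 1062.7200


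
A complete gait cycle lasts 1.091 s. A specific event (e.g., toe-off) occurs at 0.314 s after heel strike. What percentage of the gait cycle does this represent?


pct = (event_time / cycle_time) * 100
pct = (0.314 / 1.091) * 100
ratio = 0.2878
pct = 28.7809


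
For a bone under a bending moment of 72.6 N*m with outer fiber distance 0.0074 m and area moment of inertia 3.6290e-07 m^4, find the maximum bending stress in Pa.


sigma = M * c / I
sigma = 72.6 * 0.0074 / 3.6290e-07
M * c = 0.5372
sigma = 1.4804e+06


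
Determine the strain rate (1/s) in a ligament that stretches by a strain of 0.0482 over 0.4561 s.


strain_rate = delta_strain / delta_t
strain_rate = 0.0482 / 0.4561
strain_rate = 0.1057


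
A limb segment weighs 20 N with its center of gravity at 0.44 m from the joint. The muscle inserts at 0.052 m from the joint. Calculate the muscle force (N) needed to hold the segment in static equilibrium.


F_muscle = W * d_load / d_muscle
F_muscle = 20 * 0.44 / 0.052
Numerator = 8.8000
F_muscle = 169.2308


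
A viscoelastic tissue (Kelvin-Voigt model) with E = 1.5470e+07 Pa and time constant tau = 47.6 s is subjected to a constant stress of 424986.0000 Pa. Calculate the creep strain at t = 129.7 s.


epsilon(t) = (sigma/E) * (1 - exp(-t/tau))
sigma/E = 424986.0000 / 1.5470e+07 = 0.0275
exp(-t/tau) = exp(-129.7 / 47.6) = 0.0656
epsilon = 0.0275 * (1 - 0.0656)
epsilon = 0.0257


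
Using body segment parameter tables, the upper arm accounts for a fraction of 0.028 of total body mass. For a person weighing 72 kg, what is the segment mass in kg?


m_segment = body_mass * fraction
m_segment = 72 * 0.028
m_segment = 2.0160


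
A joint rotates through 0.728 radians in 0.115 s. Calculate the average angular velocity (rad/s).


omega = delta_theta / delta_t
omega = 0.728 / 0.115
omega = 6.3304


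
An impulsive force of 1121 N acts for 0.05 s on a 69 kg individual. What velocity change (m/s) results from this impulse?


J = F * dt = 1121 * 0.05 = 56.0500 N*s
delta_v = J / m
delta_v = 56.0500 / 69
delta_v = 0.8123


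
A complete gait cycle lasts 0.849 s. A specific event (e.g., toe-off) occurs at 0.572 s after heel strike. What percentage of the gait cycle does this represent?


pct = (event_time / cycle_time) * 100
pct = (0.572 / 0.849) * 100
ratio = 0.6737
pct = 67.3734


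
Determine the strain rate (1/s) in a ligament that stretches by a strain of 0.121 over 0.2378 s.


strain_rate = delta_strain / delta_t
strain_rate = 0.121 / 0.2378
strain_rate = 0.5088


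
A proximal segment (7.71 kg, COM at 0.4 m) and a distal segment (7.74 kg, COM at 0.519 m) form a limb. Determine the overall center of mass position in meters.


COM = (m1*x1 + m2*x2) / (m1 + m2)
COM = (7.71*0.4 + 7.74*0.519) / (7.71 + 7.74)
Numerator = 7.1011
Denominator = 15.4500
COM = 0.4596


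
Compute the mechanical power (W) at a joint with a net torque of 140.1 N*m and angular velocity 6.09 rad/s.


P = M * omega
P = 140.1 * 6.09
P = 853.2090


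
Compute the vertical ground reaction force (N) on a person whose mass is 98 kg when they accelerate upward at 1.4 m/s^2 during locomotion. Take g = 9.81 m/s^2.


GRF = m * (g + a)
GRF = 98 * (9.81 + 1.4)
GRF = 98 * 11.2100
GRF = 1098.5800


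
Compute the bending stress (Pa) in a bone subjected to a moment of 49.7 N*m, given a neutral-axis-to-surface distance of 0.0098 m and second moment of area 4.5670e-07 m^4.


sigma = M * c / I
sigma = 49.7 * 0.0098 / 4.5670e-07
M * c = 0.4871
sigma = 1.0665e+06


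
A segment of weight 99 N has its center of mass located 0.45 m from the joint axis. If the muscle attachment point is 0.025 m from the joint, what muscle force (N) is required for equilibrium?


F_muscle = W * d_load / d_muscle
F_muscle = 99 * 0.45 / 0.025
Numerator = 44.5500
F_muscle = 1782.0000


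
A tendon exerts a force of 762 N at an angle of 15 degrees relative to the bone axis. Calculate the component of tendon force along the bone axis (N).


F_eff = F_tendon * cos(theta)
theta = 15 deg = 0.2618 rad
cos(theta) = 0.9659
F_eff = 762 * 0.9659
F_eff = 736.0355


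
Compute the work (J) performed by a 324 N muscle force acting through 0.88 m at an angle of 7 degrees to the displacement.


W = F * d * cos(theta)
theta = 7 deg = 0.1222 rad
cos(theta) = 0.9925
W = 324 * 0.88 * 0.9925
W = 282.9948


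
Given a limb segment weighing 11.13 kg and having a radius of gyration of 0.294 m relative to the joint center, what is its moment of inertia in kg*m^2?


I = m * k^2
I = 11.13 * 0.294^2
k^2 = 0.0864
I = 0.9620


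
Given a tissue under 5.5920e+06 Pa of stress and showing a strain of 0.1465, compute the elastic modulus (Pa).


E = stress / strain
E = 5.5920e+06 / 0.1465
E = 3.8171e+07


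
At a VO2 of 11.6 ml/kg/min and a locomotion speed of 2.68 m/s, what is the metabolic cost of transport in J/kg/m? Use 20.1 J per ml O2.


Power per kg = VO2 * 20.1 / 60
Power per kg = 11.6 * 20.1 / 60 = 3.8860 W/kg
Cost = power_per_kg / speed
Cost = 3.8860 / 2.68
Cost = 1.4500


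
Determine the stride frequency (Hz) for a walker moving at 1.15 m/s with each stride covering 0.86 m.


f = v / stride_length
f = 1.15 / 0.86
f = 1.3372


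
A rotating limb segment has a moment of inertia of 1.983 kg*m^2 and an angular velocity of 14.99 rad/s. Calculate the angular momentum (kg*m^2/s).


L = I * omega
L = 1.983 * 14.99
L = 29.7252


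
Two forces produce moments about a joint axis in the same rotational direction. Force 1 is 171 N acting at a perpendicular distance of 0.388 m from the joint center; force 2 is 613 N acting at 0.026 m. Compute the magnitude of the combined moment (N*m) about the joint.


M = F1 * d1 + F2 * d2
M = 171 * 0.388 + 613 * 0.026
M = 66.3480 + 15.9380
M = 82.2860


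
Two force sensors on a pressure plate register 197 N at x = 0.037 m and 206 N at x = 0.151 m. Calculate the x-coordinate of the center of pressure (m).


COP_x = (F1*x1 + F2*x2) / (F1 + F2)
COP_x = (197*0.037 + 206*0.151) / (197 + 206)
Numerator = 38.3950
Denominator = 403
COP_x = 0.0953


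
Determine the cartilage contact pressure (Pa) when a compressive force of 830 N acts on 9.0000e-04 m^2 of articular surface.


P = F / A
P = 830 / 9.0000e-04
P = 922222.2222


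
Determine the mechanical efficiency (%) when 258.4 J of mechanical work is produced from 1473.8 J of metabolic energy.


eta = (W_mech / E_meta) * 100
eta = (258.4 / 1473.8) * 100
ratio = 0.1753
eta = 17.5329


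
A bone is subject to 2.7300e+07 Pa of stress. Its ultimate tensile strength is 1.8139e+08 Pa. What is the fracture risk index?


FRI = applied / ultimate
FRI = 2.7300e+07 / 1.8139e+08
FRI = 0.1505


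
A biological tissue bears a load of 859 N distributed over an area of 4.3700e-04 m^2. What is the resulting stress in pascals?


stress = F / A
stress = 859 / 4.3700e-04
stress = 1.9657e+06


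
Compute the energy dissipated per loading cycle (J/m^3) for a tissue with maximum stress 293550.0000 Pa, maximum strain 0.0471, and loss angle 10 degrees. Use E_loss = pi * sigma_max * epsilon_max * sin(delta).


E_loss = pi * sigma_max * epsilon_max * sin(delta)
delta = 10 deg = 0.1745 rad
sin(delta) = 0.1736
E_loss = pi * 293550.0000 * 0.0471 * 0.1736
E_loss = 7542.6350


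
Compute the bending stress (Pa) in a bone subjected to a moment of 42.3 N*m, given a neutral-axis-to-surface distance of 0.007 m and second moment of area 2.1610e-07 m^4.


sigma = M * c / I
sigma = 42.3 * 0.007 / 2.1610e-07
M * c = 0.2961
sigma = 1.3702e+06


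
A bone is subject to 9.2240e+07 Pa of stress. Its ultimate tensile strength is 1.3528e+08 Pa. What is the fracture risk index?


FRI = applied / ultimate
FRI = 9.2240e+07 / 1.3528e+08
FRI = 0.6818


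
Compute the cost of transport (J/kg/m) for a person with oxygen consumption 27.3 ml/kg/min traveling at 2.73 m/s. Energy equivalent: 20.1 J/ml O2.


Power per kg = VO2 * 20.1 / 60
Power per kg = 27.3 * 20.1 / 60 = 9.1455 W/kg
Cost = power_per_kg / speed
Cost = 9.1455 / 2.73
Cost = 3.3500


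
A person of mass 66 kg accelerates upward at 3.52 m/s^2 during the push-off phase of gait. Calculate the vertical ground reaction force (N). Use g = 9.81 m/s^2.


GRF = m * (g + a)
GRF = 66 * (9.81 + 3.52)
GRF = 66 * 13.3300
GRF = 879.7800


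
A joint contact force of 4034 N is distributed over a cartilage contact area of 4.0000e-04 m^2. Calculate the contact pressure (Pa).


P = F / A
P = 4034 / 4.0000e-04
P = 1.0085e+07


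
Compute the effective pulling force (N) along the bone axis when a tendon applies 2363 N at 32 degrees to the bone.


F_eff = F_tendon * cos(theta)
theta = 32 deg = 0.5585 rad
cos(theta) = 0.8480
F_eff = 2363 * 0.8480
F_eff = 2003.9377


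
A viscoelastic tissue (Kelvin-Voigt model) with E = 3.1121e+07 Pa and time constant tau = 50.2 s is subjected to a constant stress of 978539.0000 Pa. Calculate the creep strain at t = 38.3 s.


epsilon(t) = (sigma/E) * (1 - exp(-t/tau))
sigma/E = 978539.0000 / 3.1121e+07 = 0.0314
exp(-t/tau) = exp(-38.3 / 50.2) = 0.4663
epsilon = 0.0314 * (1 - 0.4663)
epsilon = 0.0168


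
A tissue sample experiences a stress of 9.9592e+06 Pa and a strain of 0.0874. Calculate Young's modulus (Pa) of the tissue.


E = stress / strain
E = 9.9592e+06 / 0.0874
E = 1.1395e+08


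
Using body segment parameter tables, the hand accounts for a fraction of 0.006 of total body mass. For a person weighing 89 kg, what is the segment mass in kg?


m_segment = body_mass * fraction
m_segment = 89 * 0.006
m_segment = 0.5340


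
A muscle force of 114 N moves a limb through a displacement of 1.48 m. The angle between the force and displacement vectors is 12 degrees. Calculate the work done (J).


W = F * d * cos(theta)
theta = 12 deg = 0.2094 rad
cos(theta) = 0.9781
W = 114 * 1.48 * 0.9781
W = 165.0331


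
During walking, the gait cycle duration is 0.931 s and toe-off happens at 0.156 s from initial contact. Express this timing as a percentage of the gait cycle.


pct = (event_time / cycle_time) * 100
pct = (0.156 / 0.931) * 100
ratio = 0.1676
pct = 16.7562


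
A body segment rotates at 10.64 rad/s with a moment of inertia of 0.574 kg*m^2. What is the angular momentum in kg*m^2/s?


L = I * omega
L = 0.574 * 10.64
L = 6.1074


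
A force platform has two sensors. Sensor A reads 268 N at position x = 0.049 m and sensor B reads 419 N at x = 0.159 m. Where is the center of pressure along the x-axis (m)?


COP_x = (F1*x1 + F2*x2) / (F1 + F2)
COP_x = (268*0.049 + 419*0.159) / (268 + 419)
Numerator = 79.7530
Denominator = 687
COP_x = 0.1161


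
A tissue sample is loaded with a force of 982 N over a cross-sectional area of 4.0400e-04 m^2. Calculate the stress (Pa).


stress = F / A
stress = 982 / 4.0400e-04
stress = 2.4307e+06


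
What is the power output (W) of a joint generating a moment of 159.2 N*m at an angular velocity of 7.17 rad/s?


P = M * omega
P = 159.2 * 7.17
P = 1141.4640


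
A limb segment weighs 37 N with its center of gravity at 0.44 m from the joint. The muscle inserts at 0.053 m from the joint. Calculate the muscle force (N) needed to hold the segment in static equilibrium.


F_muscle = W * d_load / d_muscle
F_muscle = 37 * 0.44 / 0.053
Numerator = 16.2800
F_muscle = 307.1698


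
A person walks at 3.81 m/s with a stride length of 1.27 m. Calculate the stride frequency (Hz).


f = v / stride_length
f = 3.81 / 1.27
f = 3.0000


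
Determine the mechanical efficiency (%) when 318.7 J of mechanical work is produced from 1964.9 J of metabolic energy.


eta = (W_mech / E_meta) * 100
eta = (318.7 / 1964.9) * 100
ratio = 0.1622
eta = 16.2197


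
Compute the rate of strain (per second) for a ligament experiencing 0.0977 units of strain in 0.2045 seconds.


strain_rate = delta_strain / delta_t
strain_rate = 0.0977 / 0.2045
strain_rate = 0.4778


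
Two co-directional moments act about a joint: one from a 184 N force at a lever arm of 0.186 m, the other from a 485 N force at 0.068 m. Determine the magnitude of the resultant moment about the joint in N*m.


M = F1 * d1 + F2 * d2
M = 184 * 0.186 + 485 * 0.068
M = 34.2240 + 32.9800
M = 67.2040


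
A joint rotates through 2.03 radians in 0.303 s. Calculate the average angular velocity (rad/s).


omega = delta_theta / delta_t
omega = 2.03 / 0.303
omega = 6.6997


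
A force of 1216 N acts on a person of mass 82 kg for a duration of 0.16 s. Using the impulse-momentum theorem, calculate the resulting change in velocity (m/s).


J = F * dt = 1216 * 0.16 = 194.5600 N*s
delta_v = J / m
delta_v = 194.5600 / 82
delta_v = 2.3727


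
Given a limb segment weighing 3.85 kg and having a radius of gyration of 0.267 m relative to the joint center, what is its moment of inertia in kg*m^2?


I = m * k^2
I = 3.85 * 0.267^2
k^2 = 0.0713
I = 0.2745


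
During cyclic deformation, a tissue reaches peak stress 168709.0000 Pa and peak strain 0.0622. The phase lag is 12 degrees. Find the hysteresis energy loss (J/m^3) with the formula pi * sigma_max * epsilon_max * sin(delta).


E_loss = pi * sigma_max * epsilon_max * sin(delta)
delta = 12 deg = 0.2094 rad
sin(delta) = 0.2079
E_loss = pi * 168709.0000 * 0.0622 * 0.2079
E_loss = 6854.2102
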